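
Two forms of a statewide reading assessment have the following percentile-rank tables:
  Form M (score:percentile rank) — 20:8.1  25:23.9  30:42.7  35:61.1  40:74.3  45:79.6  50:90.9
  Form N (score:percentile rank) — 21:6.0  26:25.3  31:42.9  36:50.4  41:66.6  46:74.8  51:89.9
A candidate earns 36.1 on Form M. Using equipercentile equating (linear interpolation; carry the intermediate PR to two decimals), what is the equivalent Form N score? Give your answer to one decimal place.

40.2

PR of 36.1 on Form M: 61.1 + (36.1 − 35)/(40 − 35) × (74.3 − 61.1) = 64.00
On Form N, PR 64.00 falls between score 36 (PR 50.4) and 41 (PR 66.6).
Interpolate: 36 + (64.00 − 50.4)/(66.6 − 50.4) × (41 − 36) = 40.2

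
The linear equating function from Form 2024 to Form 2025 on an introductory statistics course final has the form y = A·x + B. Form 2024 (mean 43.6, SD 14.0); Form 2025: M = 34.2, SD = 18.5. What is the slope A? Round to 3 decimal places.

1.321

A = SD_Y / SD_X = 18.5 / 14.0 = 1.321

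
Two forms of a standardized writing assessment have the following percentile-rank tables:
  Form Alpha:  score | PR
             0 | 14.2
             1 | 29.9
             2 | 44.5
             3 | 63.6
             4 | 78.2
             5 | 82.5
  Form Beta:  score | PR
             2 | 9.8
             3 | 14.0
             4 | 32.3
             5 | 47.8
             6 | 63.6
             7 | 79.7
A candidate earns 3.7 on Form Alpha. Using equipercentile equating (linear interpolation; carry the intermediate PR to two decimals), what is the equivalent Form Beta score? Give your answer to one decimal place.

PR of 3.7 on Form Alpha: 63.6 + (3.7 − 3)/(4 − 3) × (78.2 − 63.6) = 73.82
On Form Beta, PR 73.82 falls between score 6 (PR 63.6) and 7 (PR 79.7).
Interpolate: 6 + (73.82 − 63.6)/(79.7 − 63.6) × (7 − 6) = 6.6

6.6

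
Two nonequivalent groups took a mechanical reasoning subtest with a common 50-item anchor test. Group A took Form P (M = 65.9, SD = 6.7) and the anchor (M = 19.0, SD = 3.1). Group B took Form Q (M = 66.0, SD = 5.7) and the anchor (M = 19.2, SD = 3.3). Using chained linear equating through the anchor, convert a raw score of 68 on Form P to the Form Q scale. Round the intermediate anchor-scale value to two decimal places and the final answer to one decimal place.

Form P → anchor (Group A): v = (3.1/6.7)(68 − 65.9) + 19.0 = 19.97
anchor → Form Q (Group B): y = (5.7/3.3)(19.97 − 19.2) + 66.0 = 67.3

67.3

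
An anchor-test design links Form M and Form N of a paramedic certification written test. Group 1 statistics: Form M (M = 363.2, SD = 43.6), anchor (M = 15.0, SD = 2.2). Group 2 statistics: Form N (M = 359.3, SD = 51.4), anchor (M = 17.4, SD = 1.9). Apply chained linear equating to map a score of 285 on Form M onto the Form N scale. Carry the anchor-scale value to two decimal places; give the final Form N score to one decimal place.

Form M → anchor (Group 1): v = (2.2/43.6)(285 − 363.2) + 15.0 = 11.05
anchor → Form N (Group 2): y = (51.4/1.9)(11.05 − 17.4) + 359.3 = 187.5

187.5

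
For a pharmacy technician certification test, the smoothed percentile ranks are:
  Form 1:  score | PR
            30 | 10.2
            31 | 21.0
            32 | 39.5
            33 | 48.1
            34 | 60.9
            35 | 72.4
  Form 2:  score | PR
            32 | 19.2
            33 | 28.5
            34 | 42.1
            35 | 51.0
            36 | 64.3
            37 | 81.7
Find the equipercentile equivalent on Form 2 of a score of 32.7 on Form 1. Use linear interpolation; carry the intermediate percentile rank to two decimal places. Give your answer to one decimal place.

PR of 32.7 on Form 1: 39.5 + (32.7 − 32)/(33 − 32) × (48.1 − 39.5) = 45.52
On Form 2, PR 45.52 falls between score 34 (PR 42.1) and 35 (PR 51.0).
Interpolate: 34 + (45.52 − 42.1)/(51.0 − 42.1) × (35 − 34) = 34.4

34.4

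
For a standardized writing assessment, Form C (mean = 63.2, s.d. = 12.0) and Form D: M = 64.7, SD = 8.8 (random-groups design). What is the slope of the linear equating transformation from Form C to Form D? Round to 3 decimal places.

0.733

A = SD_Y / SD_X = 8.8 / 12.0 = 0.733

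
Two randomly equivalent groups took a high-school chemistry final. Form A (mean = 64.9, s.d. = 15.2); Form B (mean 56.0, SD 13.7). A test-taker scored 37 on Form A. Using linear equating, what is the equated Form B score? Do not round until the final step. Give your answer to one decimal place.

Linear equating: y = (SD_Y/SD_X)(x − M_X) + M_Y
y = (13.7/15.2)(37 − 64.9) + 56.0
y = 0.901316 × -27.9 + 56.0 = -25.1467 + 56.0 = 30.9

30.9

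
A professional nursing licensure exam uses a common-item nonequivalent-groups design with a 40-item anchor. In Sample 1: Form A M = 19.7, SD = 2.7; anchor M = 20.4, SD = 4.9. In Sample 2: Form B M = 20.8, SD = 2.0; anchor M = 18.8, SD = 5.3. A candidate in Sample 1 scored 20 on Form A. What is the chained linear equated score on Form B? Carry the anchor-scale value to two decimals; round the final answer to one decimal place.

21.6

Form A → anchor (Sample 1): v = (4.9/2.7)(20 − 19.7) + 20.4 = 20.94
anchor → Form B (Sample 2): y = (2.0/5.3)(20.94 − 18.8) + 20.8 = 21.6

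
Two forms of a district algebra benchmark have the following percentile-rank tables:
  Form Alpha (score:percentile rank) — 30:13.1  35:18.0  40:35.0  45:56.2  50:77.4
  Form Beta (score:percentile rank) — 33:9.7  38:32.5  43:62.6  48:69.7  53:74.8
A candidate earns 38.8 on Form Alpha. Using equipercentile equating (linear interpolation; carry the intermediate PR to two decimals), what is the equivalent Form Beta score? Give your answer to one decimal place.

PR of 38.8 on Form Alpha: 18.0 + (38.8 − 35)/(40 − 35) × (35.0 − 18.0) = 30.92
On Form Beta, PR 30.92 falls between score 33 (PR 9.7) and 38 (PR 32.5).
Interpolate: 33 + (30.92 − 9.7)/(32.5 − 9.7) × (38 − 33) = 37.7

37.7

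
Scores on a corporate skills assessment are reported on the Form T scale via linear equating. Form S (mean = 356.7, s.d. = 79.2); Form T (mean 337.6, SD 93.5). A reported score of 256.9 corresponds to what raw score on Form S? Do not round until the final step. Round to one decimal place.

288.3

Invert y = (SD_Y/SD_X)(x − M_X) + M_Y:
x = (SD_X/SD_Y)(y − M_Y) + M_X = (79.2/93.5)(256.9 − 337.6) + 356.7
x = 0.847059 × -80.700 + 356.7 = 288.3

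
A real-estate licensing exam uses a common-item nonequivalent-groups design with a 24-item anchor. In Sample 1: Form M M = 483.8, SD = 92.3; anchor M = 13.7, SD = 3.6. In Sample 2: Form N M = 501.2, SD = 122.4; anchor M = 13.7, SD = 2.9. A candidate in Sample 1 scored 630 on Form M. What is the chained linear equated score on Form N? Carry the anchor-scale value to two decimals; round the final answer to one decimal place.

741.8

Form M → anchor (Sample 1): v = (3.6/92.3)(630 − 483.8) + 13.7 = 19.40
anchor → Form N (Sample 2): y = (122.4/2.9)(19.40 − 13.7) + 501.2 = 741.8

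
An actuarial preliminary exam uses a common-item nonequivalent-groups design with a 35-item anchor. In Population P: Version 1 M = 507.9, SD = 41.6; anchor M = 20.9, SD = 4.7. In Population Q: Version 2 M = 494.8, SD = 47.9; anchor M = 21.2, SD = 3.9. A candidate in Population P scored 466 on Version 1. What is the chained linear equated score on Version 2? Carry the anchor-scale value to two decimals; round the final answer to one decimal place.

433.0

Version 1 → anchor (Population P): v = (4.7/41.6)(466 − 507.9) + 20.9 = 16.17
anchor → Version 2 (Population Q): y = (47.9/3.9)(16.17 − 21.2) + 494.8 = 433.0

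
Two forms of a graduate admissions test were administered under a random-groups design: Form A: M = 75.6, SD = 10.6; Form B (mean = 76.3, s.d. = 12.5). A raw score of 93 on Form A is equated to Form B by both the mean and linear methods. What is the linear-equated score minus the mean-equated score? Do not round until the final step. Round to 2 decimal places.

Mean-equated: 93 + (76.3 − 75.6) = 93.70
Linear-equated: (12.5/10.6)(93 − 75.6) + 76.3 = 96.819
Difference = 96.819 − 93.70 = 3.12

3.12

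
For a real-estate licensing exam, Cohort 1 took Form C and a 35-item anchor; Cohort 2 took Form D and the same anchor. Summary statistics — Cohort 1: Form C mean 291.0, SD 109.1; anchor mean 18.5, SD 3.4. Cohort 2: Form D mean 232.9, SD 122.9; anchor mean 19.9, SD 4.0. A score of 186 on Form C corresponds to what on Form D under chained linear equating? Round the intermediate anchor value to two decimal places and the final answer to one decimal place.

Form C → anchor (Cohort 1): v = (3.4/109.1)(186 − 291.0) + 18.5 = 15.23
anchor → Form D (Cohort 2): y = (122.9/4.0)(15.23 − 19.9) + 232.9 = 89.4

89.4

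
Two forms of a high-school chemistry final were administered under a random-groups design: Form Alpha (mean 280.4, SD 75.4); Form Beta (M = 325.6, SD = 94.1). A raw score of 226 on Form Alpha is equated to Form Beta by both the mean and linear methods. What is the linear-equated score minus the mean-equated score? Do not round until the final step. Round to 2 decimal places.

-13.49

Mean-equated: 226 + (325.6 − 280.4) = 271.20
Linear-equated: (94.1/75.4)(226 − 280.4) + 325.6 = 257.708
Difference = 257.708 − 271.20 = -13.49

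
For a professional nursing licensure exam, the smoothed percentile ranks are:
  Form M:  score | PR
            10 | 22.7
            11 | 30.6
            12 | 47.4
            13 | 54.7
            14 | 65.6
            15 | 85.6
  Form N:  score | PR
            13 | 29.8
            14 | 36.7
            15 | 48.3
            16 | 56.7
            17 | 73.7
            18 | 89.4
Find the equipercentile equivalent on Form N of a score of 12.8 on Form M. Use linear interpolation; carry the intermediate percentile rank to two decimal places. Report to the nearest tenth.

15.6

PR of 12.8 on Form M: 47.4 + (12.8 − 12)/(13 − 12) × (54.7 − 47.4) = 53.24
On Form N, PR 53.24 falls between score 15 (PR 48.3) and 16 (PR 56.7).
Interpolate: 15 + (53.24 − 48.3)/(56.7 − 48.3) × (16 − 15) = 15.6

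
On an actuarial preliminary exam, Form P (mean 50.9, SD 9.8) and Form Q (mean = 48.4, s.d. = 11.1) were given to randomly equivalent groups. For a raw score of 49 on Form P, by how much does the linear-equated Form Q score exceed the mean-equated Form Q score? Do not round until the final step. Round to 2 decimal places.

-0.25

Mean-equated: 49 + (48.4 − 50.9) = 46.50
Linear-equated: (11.1/9.8)(49 − 50.9) + 48.4 = 46.248
Difference = 46.248 − 46.50 = -0.25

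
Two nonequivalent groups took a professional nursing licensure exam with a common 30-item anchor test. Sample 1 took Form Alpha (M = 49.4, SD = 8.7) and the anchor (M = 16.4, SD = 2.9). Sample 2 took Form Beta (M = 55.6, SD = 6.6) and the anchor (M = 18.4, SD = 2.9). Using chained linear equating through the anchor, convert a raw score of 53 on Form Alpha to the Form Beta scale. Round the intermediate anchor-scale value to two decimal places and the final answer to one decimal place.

Form Alpha → anchor (Sample 1): v = (2.9/8.7)(53 − 49.4) + 16.4 = 17.60
anchor → Form Beta (Sample 2): y = (6.6/2.9)(17.60 − 18.4) + 55.6 = 53.8

53.8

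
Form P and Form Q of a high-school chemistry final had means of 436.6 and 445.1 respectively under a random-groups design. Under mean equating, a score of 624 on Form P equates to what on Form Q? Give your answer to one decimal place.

Mean equating: y = x + (M_Y − M_X) = 624 + (445.1 − 436.6) = 632.5

632.5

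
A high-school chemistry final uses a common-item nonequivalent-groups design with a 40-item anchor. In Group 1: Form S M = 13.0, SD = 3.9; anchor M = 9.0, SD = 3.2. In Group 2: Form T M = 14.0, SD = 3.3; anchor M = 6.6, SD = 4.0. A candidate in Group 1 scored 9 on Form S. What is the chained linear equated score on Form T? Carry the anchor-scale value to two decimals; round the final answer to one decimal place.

13.3

Form S → anchor (Group 1): v = (3.2/3.9)(9 − 13.0) + 9.0 = 5.72
anchor → Form T (Group 2): y = (3.3/4.0)(5.72 − 6.6) + 14.0 = 13.3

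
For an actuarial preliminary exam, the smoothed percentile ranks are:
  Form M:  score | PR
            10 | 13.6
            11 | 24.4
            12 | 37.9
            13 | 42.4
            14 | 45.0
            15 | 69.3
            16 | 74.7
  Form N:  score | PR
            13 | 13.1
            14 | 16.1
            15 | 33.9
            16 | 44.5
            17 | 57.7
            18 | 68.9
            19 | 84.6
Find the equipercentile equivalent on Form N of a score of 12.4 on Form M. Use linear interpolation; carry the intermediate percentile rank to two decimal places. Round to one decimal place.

15.5

PR of 12.4 on Form M: 37.9 + (12.4 − 12)/(13 − 12) × (42.4 − 37.9) = 39.70
On Form N, PR 39.70 falls between score 15 (PR 33.9) and 16 (PR 44.5).
Interpolate: 15 + (39.70 − 33.9)/(44.5 − 33.9) × (16 − 15) = 15.5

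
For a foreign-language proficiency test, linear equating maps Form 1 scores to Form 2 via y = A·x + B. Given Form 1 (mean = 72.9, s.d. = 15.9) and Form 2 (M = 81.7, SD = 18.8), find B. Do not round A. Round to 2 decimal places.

-4.50

A = SD_Y / SD_X = 18.8 / 15.9 = 1.182390
B = M_Y − A·M_X = 81.7 − 1.182390 × 72.9 = -4.50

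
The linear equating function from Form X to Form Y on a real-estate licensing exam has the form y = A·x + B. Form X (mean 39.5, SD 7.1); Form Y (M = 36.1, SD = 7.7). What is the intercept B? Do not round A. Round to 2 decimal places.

A = SD_Y / SD_X = 7.7 / 7.1 = 1.084507
B = M_Y − A·M_X = 36.1 − 1.084507 × 39.5 = -6.74

-6.74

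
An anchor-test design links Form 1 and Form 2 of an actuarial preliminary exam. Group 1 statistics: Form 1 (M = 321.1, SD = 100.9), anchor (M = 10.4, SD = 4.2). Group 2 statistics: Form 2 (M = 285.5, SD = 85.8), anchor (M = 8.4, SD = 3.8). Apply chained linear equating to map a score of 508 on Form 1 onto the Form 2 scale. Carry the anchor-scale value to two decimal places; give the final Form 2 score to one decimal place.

Form 1 → anchor (Group 1): v = (4.2/100.9)(508 − 321.1) + 10.4 = 18.18
anchor → Form 2 (Group 2): y = (85.8/3.8)(18.18 − 8.4) + 285.5 = 506.3

506.3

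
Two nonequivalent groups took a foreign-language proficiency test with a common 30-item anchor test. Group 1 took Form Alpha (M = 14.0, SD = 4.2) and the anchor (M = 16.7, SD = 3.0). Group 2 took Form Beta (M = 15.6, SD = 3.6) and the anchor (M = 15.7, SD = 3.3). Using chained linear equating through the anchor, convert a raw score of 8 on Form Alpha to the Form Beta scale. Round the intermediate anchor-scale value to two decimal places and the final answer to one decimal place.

12.0

Form Alpha → anchor (Group 1): v = (3.0/4.2)(8 − 14.0) + 16.7 = 12.41
anchor → Form Beta (Group 2): y = (3.6/3.3)(12.41 − 15.7) + 15.6 = 12.0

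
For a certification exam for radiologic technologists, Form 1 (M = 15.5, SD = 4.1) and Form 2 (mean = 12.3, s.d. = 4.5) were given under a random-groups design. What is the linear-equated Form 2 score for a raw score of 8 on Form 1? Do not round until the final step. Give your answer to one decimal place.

Linear equating: y = (SD_Y/SD_X)(x − M_X) + M_Y
y = (4.5/4.1)(8 − 15.5) + 12.3
y = 1.097561 × -7.5 + 12.3 = -8.2317 + 12.3 = 4.1

4.1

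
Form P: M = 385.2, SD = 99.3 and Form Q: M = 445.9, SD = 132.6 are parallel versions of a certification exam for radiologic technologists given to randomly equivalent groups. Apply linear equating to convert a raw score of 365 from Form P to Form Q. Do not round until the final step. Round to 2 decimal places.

Linear equating: y = (SD_Y/SD_X)(x − M_X) + M_Y
y = (132.6/99.3)(365 − 385.2) + 445.9
y = 1.335347 × -20.2 + 445.9 = -26.9740 + 445.9 = 418.93

418.93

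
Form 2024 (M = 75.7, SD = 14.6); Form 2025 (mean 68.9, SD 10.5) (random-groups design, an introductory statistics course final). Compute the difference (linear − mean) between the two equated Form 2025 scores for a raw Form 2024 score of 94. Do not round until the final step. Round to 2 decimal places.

Mean-equated: 94 + (68.9 − 75.7) = 87.20
Linear-equated: (10.5/14.6)(94 − 75.7) + 68.9 = 82.061
Difference = 82.061 − 87.20 = -5.14

-5.14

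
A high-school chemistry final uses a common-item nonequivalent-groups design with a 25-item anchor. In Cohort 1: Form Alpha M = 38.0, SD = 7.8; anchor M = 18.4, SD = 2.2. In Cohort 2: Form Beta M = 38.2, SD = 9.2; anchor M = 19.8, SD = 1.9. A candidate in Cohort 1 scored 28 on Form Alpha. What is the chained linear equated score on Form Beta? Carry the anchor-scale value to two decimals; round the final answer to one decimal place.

17.8

Form Alpha → anchor (Cohort 1): v = (2.2/7.8)(28 − 38.0) + 18.4 = 15.58
anchor → Form Beta (Cohort 2): y = (9.2/1.9)(15.58 − 19.8) + 38.2 = 17.8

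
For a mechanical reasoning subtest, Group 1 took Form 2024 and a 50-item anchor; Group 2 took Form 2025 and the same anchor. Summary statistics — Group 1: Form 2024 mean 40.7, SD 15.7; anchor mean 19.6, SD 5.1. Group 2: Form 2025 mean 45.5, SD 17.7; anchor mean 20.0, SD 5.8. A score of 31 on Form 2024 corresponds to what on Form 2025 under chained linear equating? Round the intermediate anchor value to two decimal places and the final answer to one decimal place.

Form 2024 → anchor (Group 1): v = (5.1/15.7)(31 − 40.7) + 19.6 = 16.45
anchor → Form 2025 (Group 2): y = (17.7/5.8)(16.45 − 20.0) + 45.5 = 34.7

34.7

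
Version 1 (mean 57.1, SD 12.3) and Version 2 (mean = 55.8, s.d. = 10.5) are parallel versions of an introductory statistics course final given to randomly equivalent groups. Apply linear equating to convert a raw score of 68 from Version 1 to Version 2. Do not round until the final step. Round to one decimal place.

65.1

Linear equating: y = (SD_Y/SD_X)(x − M_X) + M_Y
y = (10.5/12.3)(68 − 57.1) + 55.8
y = 0.853659 × 10.9 + 55.8 = 9.3049 + 55.8 = 65.1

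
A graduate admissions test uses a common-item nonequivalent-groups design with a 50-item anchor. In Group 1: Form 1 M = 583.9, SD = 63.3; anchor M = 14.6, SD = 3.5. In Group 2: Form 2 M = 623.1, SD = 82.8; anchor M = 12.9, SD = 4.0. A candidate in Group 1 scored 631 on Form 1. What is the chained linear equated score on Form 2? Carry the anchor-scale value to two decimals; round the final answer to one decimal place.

Form 1 → anchor (Group 1): v = (3.5/63.3)(631 − 583.9) + 14.6 = 17.20
anchor → Form 2 (Group 2): y = (82.8/4.0)(17.20 − 12.9) + 623.1 = 712.1

712.1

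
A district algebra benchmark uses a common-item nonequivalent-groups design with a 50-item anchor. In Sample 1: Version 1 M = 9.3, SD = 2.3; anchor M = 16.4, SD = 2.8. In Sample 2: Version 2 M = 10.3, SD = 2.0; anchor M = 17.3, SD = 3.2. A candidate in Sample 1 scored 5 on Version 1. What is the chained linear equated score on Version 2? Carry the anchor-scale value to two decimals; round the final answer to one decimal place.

6.5

Version 1 → anchor (Sample 1): v = (2.8/2.3)(5 − 9.3) + 16.4 = 11.17
anchor → Version 2 (Sample 2): y = (2.0/3.2)(11.17 − 17.3) + 10.3 = 6.5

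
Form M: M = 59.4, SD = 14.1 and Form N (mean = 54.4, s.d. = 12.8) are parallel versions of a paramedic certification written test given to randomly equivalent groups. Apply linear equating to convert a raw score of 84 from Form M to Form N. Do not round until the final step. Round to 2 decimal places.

Linear equating: y = (SD_Y/SD_X)(x − M_X) + M_Y
y = (12.8/14.1)(84 − 59.4) + 54.4
y = 0.907801 × 24.6 + 54.4 = 22.3319 + 54.4 = 76.73

76.73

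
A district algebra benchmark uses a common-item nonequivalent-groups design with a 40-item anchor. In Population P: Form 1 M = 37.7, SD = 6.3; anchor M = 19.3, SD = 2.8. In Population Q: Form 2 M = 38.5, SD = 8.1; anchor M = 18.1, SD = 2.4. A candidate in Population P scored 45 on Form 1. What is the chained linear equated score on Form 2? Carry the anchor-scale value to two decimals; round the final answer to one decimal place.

53.5

Form 1 → anchor (Population P): v = (2.8/6.3)(45 − 37.7) + 19.3 = 22.54
anchor → Form 2 (Population Q): y = (8.1/2.4)(22.54 − 18.1) + 38.5 = 53.5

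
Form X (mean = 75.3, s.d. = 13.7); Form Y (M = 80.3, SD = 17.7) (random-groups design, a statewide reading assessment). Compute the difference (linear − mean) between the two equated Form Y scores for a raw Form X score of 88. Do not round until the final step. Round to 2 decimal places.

Mean-equated: 88 + (80.3 − 75.3) = 93.00
Linear-equated: (17.7/13.7)(88 − 75.3) + 80.3 = 96.708
Difference = 96.708 − 93.00 = 3.71

3.71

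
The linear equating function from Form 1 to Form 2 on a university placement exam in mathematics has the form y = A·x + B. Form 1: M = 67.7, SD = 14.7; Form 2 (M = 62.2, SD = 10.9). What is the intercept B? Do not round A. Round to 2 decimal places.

A = SD_Y / SD_X = 10.9 / 14.7 = 0.741497
B = M_Y − A·M_X = 62.2 − 0.741497 × 67.7 = 12.00

12.00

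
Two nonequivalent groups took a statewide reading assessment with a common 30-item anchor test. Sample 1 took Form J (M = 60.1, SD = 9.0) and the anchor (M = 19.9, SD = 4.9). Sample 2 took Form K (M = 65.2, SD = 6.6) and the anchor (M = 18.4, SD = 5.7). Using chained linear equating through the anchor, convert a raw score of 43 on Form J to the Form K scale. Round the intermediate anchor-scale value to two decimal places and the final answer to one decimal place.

56.2

Form J → anchor (Sample 1): v = (4.9/9.0)(43 − 60.1) + 19.9 = 10.59
anchor → Form K (Sample 2): y = (6.6/5.7)(10.59 − 18.4) + 65.2 = 56.2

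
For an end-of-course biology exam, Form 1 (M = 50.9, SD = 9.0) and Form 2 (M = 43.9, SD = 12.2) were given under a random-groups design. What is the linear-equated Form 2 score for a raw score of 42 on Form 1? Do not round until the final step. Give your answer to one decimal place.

31.8

Linear equating: y = (SD_Y/SD_X)(x − M_X) + M_Y
y = (12.2/9.0)(42 − 50.9) + 43.9
y = 1.355556 × -8.9 + 43.9 = -12.0644 + 43.9 = 31.8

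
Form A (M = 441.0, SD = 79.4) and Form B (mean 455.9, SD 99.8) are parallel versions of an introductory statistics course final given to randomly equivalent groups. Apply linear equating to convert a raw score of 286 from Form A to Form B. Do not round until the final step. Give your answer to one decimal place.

Linear equating: y = (SD_Y/SD_X)(x − M_X) + M_Y
y = (99.8/79.4)(286 − 441.0) + 455.9
y = 1.256927 × -155.0 + 455.9 = -194.8237 + 455.9 = 261.1

261.1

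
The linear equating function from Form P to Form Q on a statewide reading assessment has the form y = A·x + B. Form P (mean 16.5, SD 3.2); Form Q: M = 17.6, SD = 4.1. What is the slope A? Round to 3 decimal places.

A = SD_Y / SD_X = 4.1 / 3.2 = 1.281

1.281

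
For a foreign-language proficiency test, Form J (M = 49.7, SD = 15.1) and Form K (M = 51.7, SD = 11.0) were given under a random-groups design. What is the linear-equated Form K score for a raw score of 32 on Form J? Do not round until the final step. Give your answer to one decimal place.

38.8

Linear equating: y = (SD_Y/SD_X)(x − M_X) + M_Y
y = (11.0/15.1)(32 − 49.7) + 51.7
y = 0.728477 × -17.7 + 51.7 = -12.8940 + 51.7 = 38.8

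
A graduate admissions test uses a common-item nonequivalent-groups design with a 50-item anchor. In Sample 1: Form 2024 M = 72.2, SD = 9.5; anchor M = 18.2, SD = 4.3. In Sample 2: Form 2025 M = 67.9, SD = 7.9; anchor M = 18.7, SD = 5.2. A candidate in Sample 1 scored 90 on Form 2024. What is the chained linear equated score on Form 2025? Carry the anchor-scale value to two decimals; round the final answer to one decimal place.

Form 2024 → anchor (Sample 1): v = (4.3/9.5)(90 − 72.2) + 18.2 = 26.26
anchor → Form 2025 (Sample 2): y = (7.9/5.2)(26.26 − 18.7) + 67.9 = 79.4

79.4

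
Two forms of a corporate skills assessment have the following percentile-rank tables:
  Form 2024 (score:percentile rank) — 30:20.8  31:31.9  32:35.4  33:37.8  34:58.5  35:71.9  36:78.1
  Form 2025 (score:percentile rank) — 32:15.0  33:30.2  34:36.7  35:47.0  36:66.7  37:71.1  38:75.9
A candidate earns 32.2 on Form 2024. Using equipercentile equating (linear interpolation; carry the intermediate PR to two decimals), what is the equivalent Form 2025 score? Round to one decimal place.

PR of 32.2 on Form 2024: 35.4 + (32.2 − 32)/(33 − 32) × (37.8 − 35.4) = 35.88
On Form 2025, PR 35.88 falls between score 33 (PR 30.2) and 34 (PR 36.7).
Interpolate: 33 + (35.88 − 30.2)/(36.7 − 30.2) × (34 − 33) = 33.9

33.9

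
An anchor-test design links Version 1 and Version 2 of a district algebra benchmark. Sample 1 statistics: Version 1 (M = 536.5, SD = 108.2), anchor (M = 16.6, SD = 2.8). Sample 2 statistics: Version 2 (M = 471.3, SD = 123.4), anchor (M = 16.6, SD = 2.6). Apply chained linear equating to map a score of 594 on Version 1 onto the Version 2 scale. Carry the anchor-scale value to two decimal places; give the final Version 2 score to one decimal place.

Version 1 → anchor (Sample 1): v = (2.8/108.2)(594 − 536.5) + 16.6 = 18.09
anchor → Version 2 (Sample 2): y = (123.4/2.6)(18.09 − 16.6) + 471.3 = 542.0

542.0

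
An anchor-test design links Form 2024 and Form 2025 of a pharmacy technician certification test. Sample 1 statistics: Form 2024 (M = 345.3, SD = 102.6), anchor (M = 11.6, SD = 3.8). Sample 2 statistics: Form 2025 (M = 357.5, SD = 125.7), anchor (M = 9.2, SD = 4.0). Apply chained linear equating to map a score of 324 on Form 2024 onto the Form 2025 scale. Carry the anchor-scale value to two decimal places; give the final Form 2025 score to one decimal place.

Form 2024 → anchor (Sample 1): v = (3.8/102.6)(324 − 345.3) + 11.6 = 10.81
anchor → Form 2025 (Sample 2): y = (125.7/4.0)(10.81 − 9.2) + 357.5 = 408.1

408.1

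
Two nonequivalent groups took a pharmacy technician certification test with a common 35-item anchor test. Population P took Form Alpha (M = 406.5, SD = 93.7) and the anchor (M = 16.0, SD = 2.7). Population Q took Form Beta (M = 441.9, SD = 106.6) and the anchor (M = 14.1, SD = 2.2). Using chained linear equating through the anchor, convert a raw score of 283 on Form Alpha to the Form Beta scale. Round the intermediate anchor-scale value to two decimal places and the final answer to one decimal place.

Form Alpha → anchor (Population P): v = (2.7/93.7)(283 − 406.5) + 16.0 = 12.44
anchor → Form Beta (Population Q): y = (106.6/2.2)(12.44 − 14.1) + 441.9 = 361.5

361.5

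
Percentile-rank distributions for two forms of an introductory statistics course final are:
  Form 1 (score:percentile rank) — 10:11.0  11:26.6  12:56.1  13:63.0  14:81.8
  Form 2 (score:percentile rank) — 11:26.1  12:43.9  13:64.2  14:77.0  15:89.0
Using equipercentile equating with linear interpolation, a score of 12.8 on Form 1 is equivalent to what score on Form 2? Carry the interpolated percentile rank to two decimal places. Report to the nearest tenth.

12.9

PR of 12.8 on Form 1: 56.1 + (12.8 − 12)/(13 − 12) × (63.0 − 56.1) = 61.62
On Form 2, PR 61.62 falls between score 12 (PR 43.9) and 13 (PR 64.2).
Interpolate: 12 + (61.62 − 43.9)/(64.2 − 43.9) × (13 − 12) = 12.9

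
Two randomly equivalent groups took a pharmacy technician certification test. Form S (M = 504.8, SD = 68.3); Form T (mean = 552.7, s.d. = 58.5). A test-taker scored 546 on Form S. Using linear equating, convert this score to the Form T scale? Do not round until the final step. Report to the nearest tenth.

588.0

Linear equating: y = (SD_Y/SD_X)(x − M_X) + M_Y
y = (58.5/68.3)(546 − 504.8) + 552.7
y = 0.856515 × 41.2 + 552.7 = 35.2884 + 552.7 = 588.0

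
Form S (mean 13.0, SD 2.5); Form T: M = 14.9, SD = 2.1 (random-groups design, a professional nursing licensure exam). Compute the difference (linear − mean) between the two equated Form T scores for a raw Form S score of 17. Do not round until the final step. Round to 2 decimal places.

Mean-equated: 17 + (14.9 − 13.0) = 18.90
Linear-equated: (2.1/2.5)(17 − 13.0) + 14.9 = 18.260
Difference = 18.260 − 18.90 = -0.64

-0.64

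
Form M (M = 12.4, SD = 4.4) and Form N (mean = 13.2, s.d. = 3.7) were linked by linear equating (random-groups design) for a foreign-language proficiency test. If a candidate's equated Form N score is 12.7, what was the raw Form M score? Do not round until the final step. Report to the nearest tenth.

11.8

Invert y = (SD_Y/SD_X)(x − M_X) + M_Y:
x = (SD_X/SD_Y)(y − M_Y) + M_X = (4.4/3.7)(12.7 − 13.2) + 12.4
x = 1.189189 × -0.500 + 12.4 = 11.8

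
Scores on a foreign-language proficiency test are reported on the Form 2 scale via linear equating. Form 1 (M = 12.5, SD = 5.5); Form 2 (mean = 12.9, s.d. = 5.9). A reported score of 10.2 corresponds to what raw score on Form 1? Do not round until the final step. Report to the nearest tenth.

Invert y = (SD_Y/SD_X)(x − M_X) + M_Y:
x = (SD_X/SD_Y)(y − M_Y) + M_X = (5.5/5.9)(10.2 − 12.9) + 12.5
x = 0.932203 × -2.700 + 12.5 = 10.0

10.0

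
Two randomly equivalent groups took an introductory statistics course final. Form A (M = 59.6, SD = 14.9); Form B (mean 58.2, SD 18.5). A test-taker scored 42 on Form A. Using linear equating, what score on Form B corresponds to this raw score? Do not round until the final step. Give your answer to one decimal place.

Linear equating: y = (SD_Y/SD_X)(x − M_X) + M_Y
y = (18.5/14.9)(42 − 59.6) + 58.2
y = 1.241611 × -17.6 + 58.2 = -21.8523 + 58.2 = 36.3

36.3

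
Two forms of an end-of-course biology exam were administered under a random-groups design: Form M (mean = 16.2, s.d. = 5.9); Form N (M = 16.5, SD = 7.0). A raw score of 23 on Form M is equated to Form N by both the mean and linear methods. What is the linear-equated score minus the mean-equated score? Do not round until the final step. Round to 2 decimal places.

Mean-equated: 23 + (16.5 − 16.2) = 23.30
Linear-equated: (7.0/5.9)(23 − 16.2) + 16.5 = 24.568
Difference = 24.568 − 23.30 = 1.27

1.27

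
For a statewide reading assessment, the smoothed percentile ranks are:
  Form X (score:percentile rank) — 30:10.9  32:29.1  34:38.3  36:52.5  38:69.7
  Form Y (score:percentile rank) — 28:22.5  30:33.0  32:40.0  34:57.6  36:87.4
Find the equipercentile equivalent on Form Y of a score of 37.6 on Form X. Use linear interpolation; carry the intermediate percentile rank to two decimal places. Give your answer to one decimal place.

PR of 37.6 on Form X: 52.5 + (37.6 − 36)/(38 − 36) × (69.7 − 52.5) = 66.26
On Form Y, PR 66.26 falls between score 34 (PR 57.6) and 36 (PR 87.4).
Interpolate: 34 + (66.26 − 57.6)/(87.4 − 57.6) × (36 − 34) = 34.6

34.6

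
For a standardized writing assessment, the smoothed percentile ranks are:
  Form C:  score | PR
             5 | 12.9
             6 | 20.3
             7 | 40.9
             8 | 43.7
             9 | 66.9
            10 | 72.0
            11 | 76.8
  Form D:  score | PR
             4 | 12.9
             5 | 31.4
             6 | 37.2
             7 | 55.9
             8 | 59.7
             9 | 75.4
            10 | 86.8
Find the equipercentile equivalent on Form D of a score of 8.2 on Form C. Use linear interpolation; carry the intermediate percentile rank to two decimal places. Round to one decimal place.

6.6

PR of 8.2 on Form C: 43.7 + (8.2 − 8)/(9 − 8) × (66.9 − 43.7) = 48.34
On Form D, PR 48.34 falls between score 6 (PR 37.2) and 7 (PR 55.9).
Interpolate: 6 + (48.34 − 37.2)/(55.9 − 37.2) × (7 − 6) = 6.6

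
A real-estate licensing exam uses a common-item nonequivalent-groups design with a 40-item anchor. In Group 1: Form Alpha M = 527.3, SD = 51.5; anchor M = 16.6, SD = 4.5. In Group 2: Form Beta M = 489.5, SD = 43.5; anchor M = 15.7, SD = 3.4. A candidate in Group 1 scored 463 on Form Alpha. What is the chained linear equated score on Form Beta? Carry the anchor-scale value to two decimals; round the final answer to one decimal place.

Form Alpha → anchor (Group 1): v = (4.5/51.5)(463 − 527.3) + 16.6 = 10.98
anchor → Form Beta (Group 2): y = (43.5/3.4)(10.98 − 15.7) + 489.5 = 429.1

429.1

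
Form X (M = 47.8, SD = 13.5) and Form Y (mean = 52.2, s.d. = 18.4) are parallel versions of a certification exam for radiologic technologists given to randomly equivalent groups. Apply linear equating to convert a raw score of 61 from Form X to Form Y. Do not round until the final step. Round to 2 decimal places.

70.19

Linear equating: y = (SD_Y/SD_X)(x − M_X) + M_Y
y = (18.4/13.5)(61 − 47.8) + 52.2
y = 1.362963 × 13.2 + 52.2 = 17.9911 + 52.2 = 70.19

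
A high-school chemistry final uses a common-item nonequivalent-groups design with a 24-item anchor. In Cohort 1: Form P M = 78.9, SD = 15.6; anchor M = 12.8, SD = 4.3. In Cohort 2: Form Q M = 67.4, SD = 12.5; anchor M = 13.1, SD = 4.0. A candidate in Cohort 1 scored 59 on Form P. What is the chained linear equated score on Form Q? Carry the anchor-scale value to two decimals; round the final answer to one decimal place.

49.3

Form P → anchor (Cohort 1): v = (4.3/15.6)(59 − 78.9) + 12.8 = 7.31
anchor → Form Q (Cohort 2): y = (12.5/4.0)(7.31 − 13.1) + 67.4 = 49.3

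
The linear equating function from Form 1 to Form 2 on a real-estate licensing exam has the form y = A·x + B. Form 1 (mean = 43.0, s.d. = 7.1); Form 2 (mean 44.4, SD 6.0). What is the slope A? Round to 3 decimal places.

0.845

A = SD_Y / SD_X = 6.0 / 7.1 = 0.845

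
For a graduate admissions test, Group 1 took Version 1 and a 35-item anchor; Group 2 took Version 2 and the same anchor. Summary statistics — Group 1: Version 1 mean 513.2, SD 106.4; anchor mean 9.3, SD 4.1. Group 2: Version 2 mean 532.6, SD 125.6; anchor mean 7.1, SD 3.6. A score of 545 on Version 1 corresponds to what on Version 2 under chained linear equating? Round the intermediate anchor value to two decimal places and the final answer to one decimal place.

652.3

Version 1 → anchor (Group 1): v = (4.1/106.4)(545 − 513.2) + 9.3 = 10.53
anchor → Version 2 (Group 2): y = (125.6/3.6)(10.53 − 7.1) + 532.6 = 652.3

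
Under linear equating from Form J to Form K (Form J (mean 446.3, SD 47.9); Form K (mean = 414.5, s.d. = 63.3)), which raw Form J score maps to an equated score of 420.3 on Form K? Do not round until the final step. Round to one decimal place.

Invert y = (SD_Y/SD_X)(x − M_X) + M_Y:
x = (SD_X/SD_Y)(y − M_Y) + M_X = (47.9/63.3)(420.3 − 414.5) + 446.3
x = 0.756714 × 5.800 + 446.3 = 450.7

450.7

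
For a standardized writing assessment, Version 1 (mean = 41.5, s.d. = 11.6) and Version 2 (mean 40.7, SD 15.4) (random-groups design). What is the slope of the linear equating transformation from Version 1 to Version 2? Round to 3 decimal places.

A = SD_Y / SD_X = 15.4 / 11.6 = 1.328

1.328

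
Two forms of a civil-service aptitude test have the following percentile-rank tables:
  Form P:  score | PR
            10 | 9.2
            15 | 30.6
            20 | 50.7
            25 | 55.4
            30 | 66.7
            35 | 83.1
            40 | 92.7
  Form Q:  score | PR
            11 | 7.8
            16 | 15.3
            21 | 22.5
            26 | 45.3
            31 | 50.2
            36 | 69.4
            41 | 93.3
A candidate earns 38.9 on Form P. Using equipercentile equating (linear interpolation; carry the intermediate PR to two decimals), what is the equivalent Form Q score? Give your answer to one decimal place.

PR of 38.9 on Form P: 83.1 + (38.9 − 35)/(40 − 35) × (92.7 − 83.1) = 90.59
On Form Q, PR 90.59 falls between score 36 (PR 69.4) and 41 (PR 93.3).
Interpolate: 36 + (90.59 − 69.4)/(93.3 − 69.4) × (41 − 36) = 40.4

40.4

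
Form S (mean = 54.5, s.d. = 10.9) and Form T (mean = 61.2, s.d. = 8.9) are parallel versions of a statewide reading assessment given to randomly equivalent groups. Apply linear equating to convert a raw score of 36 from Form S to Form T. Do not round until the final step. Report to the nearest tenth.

Linear equating: y = (SD_Y/SD_X)(x − M_X) + M_Y
y = (8.9/10.9)(36 − 54.5) + 61.2
y = 0.816514 × -18.5 + 61.2 = -15.1055 + 61.2 = 46.1

46.1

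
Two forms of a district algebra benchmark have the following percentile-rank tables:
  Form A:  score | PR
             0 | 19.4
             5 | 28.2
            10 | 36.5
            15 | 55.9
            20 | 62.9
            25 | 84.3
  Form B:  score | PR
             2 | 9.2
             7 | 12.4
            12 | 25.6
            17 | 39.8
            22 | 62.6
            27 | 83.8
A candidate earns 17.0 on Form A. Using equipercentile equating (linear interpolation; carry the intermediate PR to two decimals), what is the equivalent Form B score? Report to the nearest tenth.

PR of 17.0 on Form A: 55.9 + (17.0 − 15)/(20 − 15) × (62.9 − 55.9) = 58.70
On Form B, PR 58.70 falls between score 17 (PR 39.8) and 22 (PR 62.6).
Interpolate: 17 + (58.70 − 39.8)/(62.6 − 39.8) × (22 − 17) = 21.1

21.1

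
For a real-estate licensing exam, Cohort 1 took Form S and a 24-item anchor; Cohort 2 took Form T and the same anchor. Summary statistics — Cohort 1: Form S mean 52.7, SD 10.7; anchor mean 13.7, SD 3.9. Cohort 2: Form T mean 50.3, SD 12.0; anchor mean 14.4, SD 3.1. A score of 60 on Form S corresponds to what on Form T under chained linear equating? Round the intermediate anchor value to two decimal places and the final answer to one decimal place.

57.9

Form S → anchor (Cohort 1): v = (3.9/10.7)(60 − 52.7) + 13.7 = 16.36
anchor → Form T (Cohort 2): y = (12.0/3.1)(16.36 − 14.4) + 50.3 = 57.9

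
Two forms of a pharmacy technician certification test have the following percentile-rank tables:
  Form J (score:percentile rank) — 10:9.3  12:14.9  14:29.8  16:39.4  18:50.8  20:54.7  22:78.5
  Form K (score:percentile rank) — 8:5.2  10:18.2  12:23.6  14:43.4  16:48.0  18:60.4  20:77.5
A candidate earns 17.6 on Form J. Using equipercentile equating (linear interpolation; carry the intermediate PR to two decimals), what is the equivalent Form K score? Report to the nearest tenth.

16.1

PR of 17.6 on Form J: 39.4 + (17.6 − 16)/(18 − 16) × (50.8 − 39.4) = 48.52
On Form K, PR 48.52 falls between score 16 (PR 48.0) and 18 (PR 60.4).
Interpolate: 16 + (48.52 − 48.0)/(60.4 − 48.0) × (18 − 16) = 16.1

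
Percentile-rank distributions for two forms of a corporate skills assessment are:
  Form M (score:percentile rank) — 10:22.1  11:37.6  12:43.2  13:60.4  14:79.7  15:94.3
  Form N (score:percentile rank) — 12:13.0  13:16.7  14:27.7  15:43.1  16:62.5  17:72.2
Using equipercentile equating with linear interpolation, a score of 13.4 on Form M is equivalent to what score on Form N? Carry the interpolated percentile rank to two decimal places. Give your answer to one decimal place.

16.6

PR of 13.4 on Form M: 60.4 + (13.4 − 13)/(14 − 13) × (79.7 − 60.4) = 68.12
On Form N, PR 68.12 falls between score 16 (PR 62.5) and 17 (PR 72.2).
Interpolate: 16 + (68.12 − 62.5)/(72.2 − 62.5) × (17 − 16) = 16.6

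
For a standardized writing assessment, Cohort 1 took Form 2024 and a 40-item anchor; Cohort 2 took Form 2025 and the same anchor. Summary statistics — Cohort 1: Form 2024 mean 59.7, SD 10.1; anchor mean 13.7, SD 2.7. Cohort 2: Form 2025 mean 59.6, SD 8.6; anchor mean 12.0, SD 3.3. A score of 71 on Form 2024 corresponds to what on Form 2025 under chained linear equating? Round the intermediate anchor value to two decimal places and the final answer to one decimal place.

Form 2024 → anchor (Cohort 1): v = (2.7/10.1)(71 − 59.7) + 13.7 = 16.72
anchor → Form 2025 (Cohort 2): y = (8.6/3.3)(16.72 − 12.0) + 59.6 = 71.9

71.9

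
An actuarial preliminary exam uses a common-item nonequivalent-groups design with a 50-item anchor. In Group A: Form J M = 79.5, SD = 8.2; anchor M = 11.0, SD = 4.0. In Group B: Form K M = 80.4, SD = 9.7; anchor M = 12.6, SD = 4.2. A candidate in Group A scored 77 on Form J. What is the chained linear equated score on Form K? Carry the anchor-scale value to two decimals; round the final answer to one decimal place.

73.9

Form J → anchor (Group A): v = (4.0/8.2)(77 − 79.5) + 11.0 = 9.78
anchor → Form K (Group B): y = (9.7/4.2)(9.78 − 12.6) + 80.4 = 73.9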